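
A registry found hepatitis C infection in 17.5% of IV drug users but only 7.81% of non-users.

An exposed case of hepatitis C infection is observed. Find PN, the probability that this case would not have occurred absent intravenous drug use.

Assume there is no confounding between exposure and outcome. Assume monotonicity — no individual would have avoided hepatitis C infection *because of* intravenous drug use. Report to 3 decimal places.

p₁ = 0.175, p₀ = 0.0781.
Under exogeneity and monotonicity, PN = (p₁ − p₀) / p₁.
PN = (0.175 − 0.0781) / 0.175 = 0.0969 / 0.175 ≈ 0.5537

PN ≈ 0.554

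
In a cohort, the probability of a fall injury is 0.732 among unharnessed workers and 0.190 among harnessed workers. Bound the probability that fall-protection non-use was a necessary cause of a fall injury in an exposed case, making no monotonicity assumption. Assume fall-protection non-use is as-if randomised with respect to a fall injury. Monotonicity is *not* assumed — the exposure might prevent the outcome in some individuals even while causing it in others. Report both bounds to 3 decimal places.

Let p₁ = 0.732, p₀ = 0.19.
Under exogeneity alone the bounds on PN are max{0,(p₁−p₀)/p₁} ≤ PN ≤ min{1,(1−p₀)/p₁}.
  lower = (p₁ − p₀)/p₁ = 0.542 / 0.732 ≈ 0.7404
  upper = min{1, (1 − p₀)/p₁} = 0.81 / 0.732 ≈ 1.1066 → capped at 1

0.740 ≤ PN ≤ 1.000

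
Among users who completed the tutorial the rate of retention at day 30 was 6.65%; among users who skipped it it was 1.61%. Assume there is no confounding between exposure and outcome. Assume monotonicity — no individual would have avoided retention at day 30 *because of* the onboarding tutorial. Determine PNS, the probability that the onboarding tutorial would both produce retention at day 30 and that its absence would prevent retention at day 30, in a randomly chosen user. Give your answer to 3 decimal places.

p₁ = 0.0665, p₀ = 0.0161.
Under exogeneity and monotonicity, PNS = p₁ − p₀.
PNS = 0.0665 − 0.0161 = 0.0504

PNS ≈ 0.050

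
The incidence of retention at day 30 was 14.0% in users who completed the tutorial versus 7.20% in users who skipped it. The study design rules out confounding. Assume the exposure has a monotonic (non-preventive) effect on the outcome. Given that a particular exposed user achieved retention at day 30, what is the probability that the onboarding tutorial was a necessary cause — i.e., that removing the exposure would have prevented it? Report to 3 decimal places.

PN ≈ 0.486

p₁ = 0.14, p₀ = 0.072.
Under exogeneity and monotonicity, PN = (p₁ − p₀) / p₁.
PN = (0.14 − 0.072) / 0.14 = 0.068 / 0.14 ≈ 0.4857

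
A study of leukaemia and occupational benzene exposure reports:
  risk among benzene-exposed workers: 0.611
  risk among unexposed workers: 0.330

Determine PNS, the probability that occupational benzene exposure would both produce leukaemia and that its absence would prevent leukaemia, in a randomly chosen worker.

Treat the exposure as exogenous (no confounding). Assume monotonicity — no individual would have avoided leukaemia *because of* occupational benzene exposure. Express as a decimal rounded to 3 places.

Let p₁ = 0.611, p₀ = 0.33.
Under exogeneity and monotonicity, PNS = p₁ − p₀.
PNS = 0.611 − 0.33 = 0.281

PNS ≈ 0.281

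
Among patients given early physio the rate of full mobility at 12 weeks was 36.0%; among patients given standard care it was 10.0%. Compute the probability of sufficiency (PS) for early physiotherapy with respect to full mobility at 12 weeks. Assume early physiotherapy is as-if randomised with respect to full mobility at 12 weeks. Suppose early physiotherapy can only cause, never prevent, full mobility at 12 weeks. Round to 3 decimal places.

PS ≈ 0.289

p₁ = 0.36, p₀ = 0.1.
Under exogeneity and monotonicity, PS = (p₁ − p₀) / (1 − p₀).
PS = (0.36 − 0.1) / (1 − 0.1) = 0.26 / 0.9 ≈ 0.2889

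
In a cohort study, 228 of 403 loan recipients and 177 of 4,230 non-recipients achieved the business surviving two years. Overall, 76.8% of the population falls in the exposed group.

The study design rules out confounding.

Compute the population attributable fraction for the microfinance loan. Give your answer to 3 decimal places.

p₁ = P(outcome | exposed) = 228/403 = 0.56576
p₀ = P(outcome | unexposed) = 177/4230 = 0.041844
Overall risk P(Y=1) = π·p₁ + (1−π)·p₀ = 0.768×0.56576 + 0.232×0.041844 = 0.44421.
Under exogeneity, PAF = [P(Y=1) − p₀] / P(Y=1).
PAF = (0.44421 − 0.041844) / 0.44421 ≈ 0.9058

PAF ≈ 0.906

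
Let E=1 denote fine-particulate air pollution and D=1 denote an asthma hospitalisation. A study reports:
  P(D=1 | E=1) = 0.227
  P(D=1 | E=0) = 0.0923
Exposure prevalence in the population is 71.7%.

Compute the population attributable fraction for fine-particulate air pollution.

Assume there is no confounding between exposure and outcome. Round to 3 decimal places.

PAF ≈ 0.511

Let p₁ = 0.227, p₀ = 0.0923.
Overall risk P(Y=1) = π·p₁ + (1−π)·p₀ = 0.717×0.227 + 0.283×0.0923 = 0.18888.
Under exogeneity, PAF = [P(Y=1) − p₀] / P(Y=1).
PAF = (0.18888 − 0.0923) / 0.18888 ≈ 0.5113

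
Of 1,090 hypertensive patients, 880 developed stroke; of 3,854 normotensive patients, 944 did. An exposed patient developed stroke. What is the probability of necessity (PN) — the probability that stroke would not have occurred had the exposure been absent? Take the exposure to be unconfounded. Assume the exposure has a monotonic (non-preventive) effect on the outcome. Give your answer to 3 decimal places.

p₁ = P(outcome | exposed) = 880/1090 = 0.80734
p₀ = P(outcome | unexposed) = 944/3854 = 0.24494
Under exogeneity and monotonicity, PN = (p₁ − p₀) / p₁.
PN = (0.80734 − 0.24494) / 0.80734 = 0.5624 / 0.80734 ≈ 0.6966

PN ≈ 0.697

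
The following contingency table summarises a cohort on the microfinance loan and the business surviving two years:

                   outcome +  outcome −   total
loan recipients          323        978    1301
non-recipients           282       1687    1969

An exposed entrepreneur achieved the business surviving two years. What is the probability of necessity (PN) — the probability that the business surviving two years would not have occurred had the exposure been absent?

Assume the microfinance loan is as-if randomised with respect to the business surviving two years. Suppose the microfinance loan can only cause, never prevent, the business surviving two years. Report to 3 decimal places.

PN ≈ 0.423

p₁ = P(outcome | exposed) = 323/1301 = 0.24827
p₀ = P(outcome | unexposed) = 282/1969 = 0.14322
Under exogeneity and monotonicity, PN = (p₁ − p₀)/p₁.
PN = (0.24827 − 0.14322) / 0.24827 ≈ 0.4231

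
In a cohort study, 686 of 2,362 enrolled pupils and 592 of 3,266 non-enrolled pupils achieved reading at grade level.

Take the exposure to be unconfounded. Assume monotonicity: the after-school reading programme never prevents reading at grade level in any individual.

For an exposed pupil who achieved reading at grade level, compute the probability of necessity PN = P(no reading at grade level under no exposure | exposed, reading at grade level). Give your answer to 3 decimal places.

PN ≈ 0.376

p₁ = P(outcome | exposed) = 686/2362 = 0.29043
p₀ = P(outcome | unexposed) = 592/3266 = 0.18126
Under exogeneity and monotonicity, PN = (p₁ − p₀) / p₁.
PN = (0.29043 − 0.18126) / 0.29043 = 0.10917 / 0.29043 ≈ 0.3759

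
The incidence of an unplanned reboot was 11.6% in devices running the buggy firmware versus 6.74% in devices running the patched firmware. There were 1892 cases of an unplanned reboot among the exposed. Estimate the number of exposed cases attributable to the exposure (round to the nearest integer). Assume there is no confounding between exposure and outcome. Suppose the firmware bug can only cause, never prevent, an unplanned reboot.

p₁ = 0.116, p₀ = 0.0674.
PN = (p₁ − p₀)/p₁ = (0.116 − 0.0674) / 0.116 ≈ 0.41897.
Attributable cases ≈ PN × (exposed cases) = 0.41897 × 1892 ≈ 792.68.

about 793 cases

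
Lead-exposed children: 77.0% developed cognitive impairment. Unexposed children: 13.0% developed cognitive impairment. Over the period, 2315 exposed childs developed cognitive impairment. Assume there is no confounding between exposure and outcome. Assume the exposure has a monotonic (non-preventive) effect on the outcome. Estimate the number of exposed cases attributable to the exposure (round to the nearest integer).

about 1924 cases

p₁ = 0.77, p₀ = 0.13.
PN = (p₁ − p₀)/p₁ = (0.77 − 0.13) / 0.77 ≈ 0.83117.
Attributable cases ≈ PN × (exposed cases) = 0.83117 × 2315 ≈ 1924.16.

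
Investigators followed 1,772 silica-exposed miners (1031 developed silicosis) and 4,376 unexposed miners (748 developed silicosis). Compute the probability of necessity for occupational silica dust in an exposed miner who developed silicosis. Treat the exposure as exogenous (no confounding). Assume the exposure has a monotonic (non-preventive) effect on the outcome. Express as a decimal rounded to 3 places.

PN ≈ 0.706

p₁ = P(outcome | exposed) = 1031/1772 = 0.58183
p₀ = P(outcome | unexposed) = 748/4376 = 0.17093
Under exogeneity and monotonicity, PN = (p₁ − p₀) / p₁.
PN = (0.58183 − 0.17093) / 0.58183 = 0.4109 / 0.58183 ≈ 0.7062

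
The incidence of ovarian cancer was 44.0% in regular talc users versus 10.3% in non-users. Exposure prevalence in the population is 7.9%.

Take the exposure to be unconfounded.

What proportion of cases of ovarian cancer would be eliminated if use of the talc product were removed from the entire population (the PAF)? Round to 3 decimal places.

p₁ = 0.44, p₀ = 0.103.
Overall risk P(Y=1) = π·p₁ + (1−π)·p₀ = 0.079×0.44 + 0.921×0.103 = 0.12962.
Under exogeneity, PAF = [P(Y=1) − p₀] / P(Y=1).
PAF = (0.12962 − 0.103) / 0.12962 ≈ 0.2054

PAF ≈ 0.205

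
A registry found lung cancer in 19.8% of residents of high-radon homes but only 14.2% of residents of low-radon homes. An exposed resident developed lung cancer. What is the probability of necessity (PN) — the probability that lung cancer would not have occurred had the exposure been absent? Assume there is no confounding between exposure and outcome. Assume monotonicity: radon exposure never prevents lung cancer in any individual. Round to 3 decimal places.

p₁ = 0.198, p₀ = 0.142.
Under exogeneity and monotonicity, PN = (p₁ − p₀) / p₁.
PN = (0.198 − 0.142) / 0.198 = 0.056 / 0.198 ≈ 0.2828

PN ≈ 0.283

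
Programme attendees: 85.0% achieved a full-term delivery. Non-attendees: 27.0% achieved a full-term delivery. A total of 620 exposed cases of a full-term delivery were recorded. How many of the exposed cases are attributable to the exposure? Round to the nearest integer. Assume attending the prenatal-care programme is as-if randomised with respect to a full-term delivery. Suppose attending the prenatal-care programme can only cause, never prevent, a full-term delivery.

about 423 cases

p₁ = 0.85, p₀ = 0.27.
PN = (p₁ − p₀)/p₁ = (0.85 − 0.27) / 0.85 ≈ 0.68235.
Attributable cases ≈ PN × (exposed cases) = 0.68235 × 620 ≈ 423.06.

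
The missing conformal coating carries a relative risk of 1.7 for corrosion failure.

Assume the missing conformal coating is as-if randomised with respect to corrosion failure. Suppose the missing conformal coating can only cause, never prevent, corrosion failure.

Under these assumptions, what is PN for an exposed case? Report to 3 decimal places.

PN ≈ 0.412

Under exogeneity and monotonicity, PN = (RR − 1) / RR = 1 − 1/RR.
PN = (1.7 − 1) / 1.7 = 0.7 / 1.7 ≈ 0.4118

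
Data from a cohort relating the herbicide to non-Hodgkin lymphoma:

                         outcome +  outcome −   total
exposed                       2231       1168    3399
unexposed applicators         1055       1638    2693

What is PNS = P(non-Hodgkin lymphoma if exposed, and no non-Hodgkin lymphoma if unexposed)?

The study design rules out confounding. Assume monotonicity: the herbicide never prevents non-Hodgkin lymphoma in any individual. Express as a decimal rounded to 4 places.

p₁ = P(outcome | exposed) = 2231/3399 = 0.65637
p₀ = P(outcome | unexposed) = 1055/2693 = 0.39176
Under exogeneity and monotonicity, PNS = p₁ − p₀.
PNS = 0.65637 − 0.39176 = 0.26461

PNS ≈ 0.2646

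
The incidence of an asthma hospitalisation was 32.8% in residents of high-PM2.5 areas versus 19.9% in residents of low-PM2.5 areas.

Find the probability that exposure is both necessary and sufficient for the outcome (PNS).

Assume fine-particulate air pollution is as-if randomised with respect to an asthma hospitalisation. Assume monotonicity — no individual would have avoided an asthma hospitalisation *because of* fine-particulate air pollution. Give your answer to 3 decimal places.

PNS ≈ 0.129

p₁ = 0.328, p₀ = 0.199.
Under exogeneity and monotonicity, PNS = p₁ − p₀.
PNS = 0.328 − 0.199 = 0.129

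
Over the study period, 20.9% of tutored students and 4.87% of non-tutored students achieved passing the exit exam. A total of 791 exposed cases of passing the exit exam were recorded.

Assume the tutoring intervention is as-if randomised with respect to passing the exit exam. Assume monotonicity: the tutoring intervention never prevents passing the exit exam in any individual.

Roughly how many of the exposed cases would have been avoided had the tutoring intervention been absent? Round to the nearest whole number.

about 607 cases

p₁ = 0.209, p₀ = 0.0487.
PN = (p₁ − p₀)/p₁ = (0.209 − 0.0487) / 0.209 ≈ 0.76699.
Attributable cases ≈ PN × (exposed cases) = 0.76699 × 791 ≈ 606.69.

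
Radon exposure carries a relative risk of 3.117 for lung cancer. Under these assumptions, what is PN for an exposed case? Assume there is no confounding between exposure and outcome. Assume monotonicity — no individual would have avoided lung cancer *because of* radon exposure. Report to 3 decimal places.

PN ≈ 0.679

Under exogeneity and monotonicity, PN = (RR − 1) / RR = 1 − 1/RR.
PN = (3.117 − 1) / 3.117 = 2.117 / 3.117 ≈ 0.6792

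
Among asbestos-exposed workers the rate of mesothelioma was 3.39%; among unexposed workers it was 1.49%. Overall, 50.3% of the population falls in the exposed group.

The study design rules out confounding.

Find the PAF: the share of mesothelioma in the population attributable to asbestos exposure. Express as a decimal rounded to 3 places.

PAF ≈ 0.391

p₁ = 0.0339, p₀ = 0.0149.
Overall risk P(Y=1) = π·p₁ + (1−π)·p₀ = 0.503×0.0339 + 0.497×0.0149 = 0.024457.
Under exogeneity, PAF = [P(Y=1) − p₀] / P(Y=1).
PAF = (0.024457 − 0.0149) / 0.024457 ≈ 0.3908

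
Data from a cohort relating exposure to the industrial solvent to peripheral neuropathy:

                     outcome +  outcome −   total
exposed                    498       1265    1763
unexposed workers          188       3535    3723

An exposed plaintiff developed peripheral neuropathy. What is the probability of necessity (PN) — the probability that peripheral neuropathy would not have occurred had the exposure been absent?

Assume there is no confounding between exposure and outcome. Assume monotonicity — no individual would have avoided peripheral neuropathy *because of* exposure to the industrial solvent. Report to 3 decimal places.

p₁ = P(outcome | exposed) = 498/1763 = 0.28247
p₀ = P(outcome | unexposed) = 188/3723 = 0.050497
Under exogeneity and monotonicity, PN = (p₁ − p₀)/p₁.
PN = (0.28247 − 0.050497) / 0.28247 ≈ 0.8212

PN ≈ 0.821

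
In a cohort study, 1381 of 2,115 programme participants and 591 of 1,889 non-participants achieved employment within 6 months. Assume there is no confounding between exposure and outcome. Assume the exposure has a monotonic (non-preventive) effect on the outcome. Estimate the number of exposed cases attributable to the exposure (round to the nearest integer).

p₁ = P(outcome | exposed) = 1381/2115 = 0.65296
p₀ = P(outcome | unexposed) = 591/1889 = 0.31286
PN = (p₁ − p₀)/p₁ = (0.65296 − 0.31286) / 0.65296 ≈ 0.52085.
Attributable cases ≈ PN × (exposed cases) = 0.52085 × 1381 ≈ 719.29.

about 719 cases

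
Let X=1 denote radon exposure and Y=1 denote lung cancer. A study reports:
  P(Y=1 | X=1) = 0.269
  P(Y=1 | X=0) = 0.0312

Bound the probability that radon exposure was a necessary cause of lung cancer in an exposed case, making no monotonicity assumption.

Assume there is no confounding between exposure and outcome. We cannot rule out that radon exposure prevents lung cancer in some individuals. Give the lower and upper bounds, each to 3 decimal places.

Let p₁ = 0.269, p₀ = 0.0312.
Under exogeneity alone the bounds on PN are max{0,(p₁−p₀)/p₁} ≤ PN ≤ min{1,(1−p₀)/p₁}.
  lower = (p₁ − p₀)/p₁ = 0.2378 / 0.269 ≈ 0.8840
  upper = min{1, (1 − p₀)/p₁} = 0.9688 / 0.269 ≈ 3.6015 → capped at 1

0.884 ≤ PN ≤ 1.000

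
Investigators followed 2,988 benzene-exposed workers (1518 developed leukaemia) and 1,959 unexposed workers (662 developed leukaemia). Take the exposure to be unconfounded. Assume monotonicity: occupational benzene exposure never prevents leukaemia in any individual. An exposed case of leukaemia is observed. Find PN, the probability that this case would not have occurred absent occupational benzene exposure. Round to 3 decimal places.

p₁ = P(outcome | exposed) = 1518/2988 = 0.50803
p₀ = P(outcome | unexposed) = 662/1959 = 0.33793
Under exogeneity and monotonicity, PN = (p₁ − p₀) / p₁.
PN = (0.50803 − 0.33793) / 0.50803 = 0.1701 / 0.50803 ≈ 0.3348

PN ≈ 0.335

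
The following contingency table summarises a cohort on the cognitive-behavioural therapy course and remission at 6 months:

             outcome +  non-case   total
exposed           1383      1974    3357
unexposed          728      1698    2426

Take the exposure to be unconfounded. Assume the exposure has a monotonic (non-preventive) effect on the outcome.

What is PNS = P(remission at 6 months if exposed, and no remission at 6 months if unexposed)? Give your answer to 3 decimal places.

PNS ≈ 0.112

p₁ = P(outcome | exposed) = 1383/3357 = 0.41197
p₀ = P(outcome | unexposed) = 728/2426 = 0.30008
Under exogeneity and monotonicity, PNS = p₁ − p₀.
PNS = 0.41197 − 0.30008 = 0.11189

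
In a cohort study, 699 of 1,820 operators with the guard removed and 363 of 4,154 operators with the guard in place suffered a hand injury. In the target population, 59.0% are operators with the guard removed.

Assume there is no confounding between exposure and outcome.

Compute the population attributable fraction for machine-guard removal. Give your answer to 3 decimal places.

p₁ = P(outcome | exposed) = 699/1820 = 0.38407
p₀ = P(outcome | unexposed) = 363/4154 = 0.087386
Overall risk P(Y=1) = π·p₁ + (1−π)·p₀ = 0.59×0.38407 + 0.41×0.087386 = 0.26243.
Under exogeneity, PAF = [P(Y=1) − p₀] / P(Y=1).
PAF = (0.26243 − 0.087386) / 0.26243 ≈ 0.6670

PAF ≈ 0.667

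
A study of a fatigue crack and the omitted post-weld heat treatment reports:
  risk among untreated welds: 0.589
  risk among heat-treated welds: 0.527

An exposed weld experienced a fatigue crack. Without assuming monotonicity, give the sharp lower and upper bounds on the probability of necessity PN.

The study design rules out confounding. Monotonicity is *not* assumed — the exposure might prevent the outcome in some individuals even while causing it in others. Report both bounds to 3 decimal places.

0.105 ≤ PN ≤ 0.803

Let p₁ = 0.589, p₀ = 0.527.
Under exogeneity alone the bounds on PN are max{0,(p₁−p₀)/p₁} ≤ PN ≤ min{1,(1−p₀)/p₁}.
  lower = (p₁ − p₀)/p₁ = 0.062 / 0.589 ≈ 0.1053
  upper = min{1, (1 − p₀)/p₁} = 0.473 / 0.589 ≈ 0.8031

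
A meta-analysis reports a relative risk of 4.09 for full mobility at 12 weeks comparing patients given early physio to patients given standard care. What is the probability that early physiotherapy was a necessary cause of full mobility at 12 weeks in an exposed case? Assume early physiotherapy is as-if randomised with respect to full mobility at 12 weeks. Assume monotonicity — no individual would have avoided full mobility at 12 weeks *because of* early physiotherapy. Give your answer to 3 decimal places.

Under exogeneity and monotonicity, PN = (RR − 1) / RR = 1 − 1/RR.
PN = (4.09 − 1) / 4.09 = 3.09 / 4.09 ≈ 0.7555

PN ≈ 0.756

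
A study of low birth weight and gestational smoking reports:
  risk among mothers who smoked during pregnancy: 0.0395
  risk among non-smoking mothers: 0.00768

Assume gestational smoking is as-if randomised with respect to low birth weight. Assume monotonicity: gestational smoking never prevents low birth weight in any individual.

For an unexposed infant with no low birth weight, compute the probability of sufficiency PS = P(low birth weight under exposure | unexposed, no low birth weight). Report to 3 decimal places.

Let p₁ = 0.0395, p₀ = 0.00768.
Under exogeneity and monotonicity, PS = (p₁ − p₀) / (1 − p₀).
PS = (0.0395 − 0.00768) / (1 − 0.00768) = 0.03182 / 0.99232 ≈ 0.0321

PS ≈ 0.032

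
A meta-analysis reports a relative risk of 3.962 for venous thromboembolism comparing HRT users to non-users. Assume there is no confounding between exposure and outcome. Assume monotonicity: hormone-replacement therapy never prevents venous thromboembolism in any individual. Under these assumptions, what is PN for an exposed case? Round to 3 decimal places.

PN ≈ 0.748

Under exogeneity and monotonicity, PN = (RR − 1) / RR = 1 − 1/RR.
PN = (3.962 − 1) / 3.962 = 2.962 / 3.962 ≈ 0.7476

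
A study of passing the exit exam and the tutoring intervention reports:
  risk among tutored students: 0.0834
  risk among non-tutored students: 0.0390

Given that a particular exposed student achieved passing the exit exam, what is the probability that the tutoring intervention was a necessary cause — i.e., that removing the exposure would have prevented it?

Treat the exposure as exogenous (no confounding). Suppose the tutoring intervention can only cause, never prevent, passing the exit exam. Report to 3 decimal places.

PN ≈ 0.532

Let p₁ = 0.0834, p₀ = 0.039.
Under exogeneity and monotonicity, PN = (p₁ − p₀) / p₁.
PN = (0.0834 − 0.039) / 0.0834 = 0.0444 / 0.0834 ≈ 0.5324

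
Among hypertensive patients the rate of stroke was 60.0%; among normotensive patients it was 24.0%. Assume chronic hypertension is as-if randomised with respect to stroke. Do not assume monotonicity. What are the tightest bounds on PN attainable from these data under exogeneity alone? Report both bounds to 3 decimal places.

0.600 ≤ PN ≤ 1.000

p₁ = 0.6, p₀ = 0.24.
Under exogeneity alone the bounds on PN are max{0,(p₁−p₀)/p₁} ≤ PN ≤ min{1,(1−p₀)/p₁}.
  lower = (p₁ − p₀)/p₁ = 0.36 / 0.6 ≈ 0.6000
  upper = min{1, (1 − p₀)/p₁} = 0.76 / 0.6 ≈ 1.2667 → capped at 1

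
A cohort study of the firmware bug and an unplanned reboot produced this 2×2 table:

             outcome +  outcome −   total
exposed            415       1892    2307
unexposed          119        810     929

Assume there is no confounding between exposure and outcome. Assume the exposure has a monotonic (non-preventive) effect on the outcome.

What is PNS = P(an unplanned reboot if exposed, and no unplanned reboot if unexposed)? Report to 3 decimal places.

p₁ = P(outcome | exposed) = 415/2307 = 0.17989
p₀ = P(outcome | unexposed) = 119/929 = 0.12809
Under exogeneity and monotonicity, PNS = p₁ − p₀.
PNS = 0.17989 − 0.12809 = 0.051793

PNS ≈ 0.052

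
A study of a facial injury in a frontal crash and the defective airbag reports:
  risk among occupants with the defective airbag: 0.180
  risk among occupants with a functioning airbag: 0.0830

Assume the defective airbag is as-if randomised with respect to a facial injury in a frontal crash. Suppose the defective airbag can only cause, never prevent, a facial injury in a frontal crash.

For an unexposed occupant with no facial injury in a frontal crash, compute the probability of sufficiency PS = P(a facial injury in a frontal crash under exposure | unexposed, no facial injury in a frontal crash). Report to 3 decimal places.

Let p₁ = 0.18, p₀ = 0.083.
Under exogeneity and monotonicity, PS = (p₁ − p₀) / (1 − p₀).
PS = (0.18 − 0.083) / (1 − 0.083) = 0.097 / 0.917 ≈ 0.1058

PS ≈ 0.106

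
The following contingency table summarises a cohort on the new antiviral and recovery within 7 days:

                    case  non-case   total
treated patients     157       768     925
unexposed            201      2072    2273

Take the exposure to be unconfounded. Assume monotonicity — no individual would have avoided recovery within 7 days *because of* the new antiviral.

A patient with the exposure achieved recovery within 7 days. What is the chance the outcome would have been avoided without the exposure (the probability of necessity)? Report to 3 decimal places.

PN ≈ 0.479

p₁ = P(outcome | exposed) = 157/925 = 0.16973
p₀ = P(outcome | unexposed) = 201/2273 = 0.088429
Under exogeneity and monotonicity, PN = (p₁ − p₀)/p₁.
PN = (0.16973 − 0.088429) / 0.16973 ≈ 0.4790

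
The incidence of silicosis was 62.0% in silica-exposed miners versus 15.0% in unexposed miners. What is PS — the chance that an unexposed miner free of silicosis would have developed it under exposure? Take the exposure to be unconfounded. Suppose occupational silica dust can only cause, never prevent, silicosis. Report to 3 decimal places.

p₁ = 0.62, p₀ = 0.15.
Under exogeneity and monotonicity, PS = (p₁ − p₀) / (1 − p₀).
PS = (0.62 − 0.15) / (1 − 0.15) = 0.47 / 0.85 ≈ 0.5529

PS ≈ 0.553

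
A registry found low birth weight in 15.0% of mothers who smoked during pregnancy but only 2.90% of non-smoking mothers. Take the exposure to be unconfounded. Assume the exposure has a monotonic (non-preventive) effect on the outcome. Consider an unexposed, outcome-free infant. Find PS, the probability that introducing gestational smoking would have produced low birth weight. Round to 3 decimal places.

p₁ = 0.15, p₀ = 0.029.
Under exogeneity and monotonicity, PS = (p₁ − p₀) / (1 − p₀).
PS = (0.15 − 0.029) / (1 − 0.029) = 0.121 / 0.971 ≈ 0.1246

PS ≈ 0.125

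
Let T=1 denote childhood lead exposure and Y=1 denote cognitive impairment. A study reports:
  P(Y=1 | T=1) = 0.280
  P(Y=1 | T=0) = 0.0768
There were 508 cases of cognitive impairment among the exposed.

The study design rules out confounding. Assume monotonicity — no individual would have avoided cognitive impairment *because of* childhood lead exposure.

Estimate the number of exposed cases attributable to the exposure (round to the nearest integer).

Let p₁ = 0.28, p₀ = 0.0768.
PN = (p₁ − p₀)/p₁ = (0.28 − 0.0768) / 0.28 ≈ 0.72571.
Attributable cases ≈ PN × (exposed cases) = 0.72571 × 508 ≈ 368.66.

about 369 cases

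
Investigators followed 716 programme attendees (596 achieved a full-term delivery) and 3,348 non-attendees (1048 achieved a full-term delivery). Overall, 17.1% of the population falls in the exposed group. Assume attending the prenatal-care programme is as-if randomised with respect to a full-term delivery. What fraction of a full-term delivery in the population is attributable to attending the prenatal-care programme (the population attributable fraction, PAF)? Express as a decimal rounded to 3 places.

PAF ≈ 0.221

p₁ = P(outcome | exposed) = 596/716 = 0.8324
p₀ = P(outcome | unexposed) = 1048/3348 = 0.31302
Overall risk P(Y=1) = π·p₁ + (1−π)·p₀ = 0.171×0.8324 + 0.829×0.31302 = 0.40184.
Under exogeneity, PAF = [P(Y=1) − p₀] / P(Y=1).
PAF = (0.40184 − 0.31302) / 0.40184 ≈ 0.2210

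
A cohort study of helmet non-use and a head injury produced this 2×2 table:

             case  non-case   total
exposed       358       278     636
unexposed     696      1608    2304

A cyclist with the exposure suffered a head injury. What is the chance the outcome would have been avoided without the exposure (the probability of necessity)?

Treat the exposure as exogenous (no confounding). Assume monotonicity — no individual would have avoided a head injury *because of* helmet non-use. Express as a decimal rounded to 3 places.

p₁ = P(outcome | exposed) = 358/636 = 0.56289
p₀ = P(outcome | unexposed) = 696/2304 = 0.30208
Under exogeneity and monotonicity, PN = (p₁ − p₀)/p₁.
PN = (0.56289 − 0.30208) / 0.56289 ≈ 0.4633

PN ≈ 0.463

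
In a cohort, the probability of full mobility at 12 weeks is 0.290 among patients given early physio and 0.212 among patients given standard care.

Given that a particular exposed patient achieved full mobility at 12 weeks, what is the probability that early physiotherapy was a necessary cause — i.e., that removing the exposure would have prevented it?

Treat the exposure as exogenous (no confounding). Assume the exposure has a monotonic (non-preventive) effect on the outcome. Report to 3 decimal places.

Let p₁ = 0.29, p₀ = 0.212.
Under exogeneity and monotonicity, PN = (p₁ − p₀) / p₁.
PN = (0.29 − 0.212) / 0.29 = 0.078 / 0.29 ≈ 0.2690

PN ≈ 0.269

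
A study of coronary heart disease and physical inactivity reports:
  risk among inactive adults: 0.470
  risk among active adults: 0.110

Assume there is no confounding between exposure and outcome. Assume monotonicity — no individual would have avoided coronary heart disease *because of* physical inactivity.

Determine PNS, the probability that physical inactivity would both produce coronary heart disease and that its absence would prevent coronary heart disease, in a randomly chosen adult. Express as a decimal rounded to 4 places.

Let p₁ = 0.47, p₀ = 0.11.
Under exogeneity and monotonicity, PNS = p₁ − p₀.
PNS = 0.47 − 0.11 = 0.36

PNS ≈ 0.3600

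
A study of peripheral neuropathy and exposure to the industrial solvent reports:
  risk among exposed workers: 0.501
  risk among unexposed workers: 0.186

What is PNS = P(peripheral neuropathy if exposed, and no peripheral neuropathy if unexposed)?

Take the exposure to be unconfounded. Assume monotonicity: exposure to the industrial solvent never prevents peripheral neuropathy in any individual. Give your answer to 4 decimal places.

Let p₁ = 0.501, p₀ = 0.186.
Under exogeneity and monotonicity, PNS = p₁ − p₀.
PNS = 0.501 − 0.186 = 0.315

PNS ≈ 0.3150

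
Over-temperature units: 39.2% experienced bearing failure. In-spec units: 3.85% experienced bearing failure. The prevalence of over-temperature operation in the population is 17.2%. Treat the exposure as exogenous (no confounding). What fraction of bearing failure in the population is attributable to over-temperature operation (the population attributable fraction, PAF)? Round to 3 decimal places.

p₁ = 0.392, p₀ = 0.0385.
Overall risk P(Y=1) = π·p₁ + (1−π)·p₀ = 0.172×0.392 + 0.828×0.0385 = 0.099302.
Under exogeneity, PAF = [P(Y=1) − p₀] / P(Y=1).
PAF = (0.099302 − 0.0385) / 0.099302 ≈ 0.6123

PAF ≈ 0.612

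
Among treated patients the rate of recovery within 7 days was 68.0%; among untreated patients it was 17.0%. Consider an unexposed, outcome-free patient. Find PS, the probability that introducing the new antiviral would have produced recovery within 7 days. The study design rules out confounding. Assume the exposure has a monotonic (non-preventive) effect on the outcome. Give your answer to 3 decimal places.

PS ≈ 0.614

p₁ = 0.68, p₀ = 0.17.
Under exogeneity and monotonicity, PS = (p₁ − p₀) / (1 − p₀).
PS = (0.68 − 0.17) / (1 − 0.17) = 0.51 / 0.83 ≈ 0.6145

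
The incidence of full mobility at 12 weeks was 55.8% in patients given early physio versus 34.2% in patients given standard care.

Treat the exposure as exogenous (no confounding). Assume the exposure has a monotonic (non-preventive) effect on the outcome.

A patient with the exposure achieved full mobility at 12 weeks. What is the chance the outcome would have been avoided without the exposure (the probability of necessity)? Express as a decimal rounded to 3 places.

p₁ = 0.558, p₀ = 0.342.
Under exogeneity and monotonicity, PN = (p₁ − p₀) / p₁.
PN = (0.558 − 0.342) / 0.558 = 0.216 / 0.558 ≈ 0.3871

PN ≈ 0.387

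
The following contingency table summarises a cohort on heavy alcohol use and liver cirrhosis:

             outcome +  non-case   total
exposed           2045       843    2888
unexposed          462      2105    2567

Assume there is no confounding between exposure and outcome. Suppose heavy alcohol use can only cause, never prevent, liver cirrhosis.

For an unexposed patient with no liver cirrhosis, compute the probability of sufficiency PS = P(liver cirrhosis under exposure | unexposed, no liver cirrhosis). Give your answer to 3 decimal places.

p₁ = P(outcome | exposed) = 2045/2888 = 0.7081
p₀ = P(outcome | unexposed) = 462/2567 = 0.17998
Under exogeneity and monotonicity, PS = (p₁ − p₀)/(1 − p₀).
PS = (0.7081 − 0.17998) / 0.82002 ≈ 0.6440

PS ≈ 0.644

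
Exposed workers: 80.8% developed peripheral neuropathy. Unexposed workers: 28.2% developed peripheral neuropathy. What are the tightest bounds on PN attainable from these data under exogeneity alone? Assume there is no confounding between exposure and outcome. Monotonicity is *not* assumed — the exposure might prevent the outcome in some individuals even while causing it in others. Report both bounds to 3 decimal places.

0.651 ≤ PN ≤ 0.889

p₁ = 0.808, p₀ = 0.282.
Under exogeneity alone the bounds on PN are max{0,(p₁−p₀)/p₁} ≤ PN ≤ min{1,(1−p₀)/p₁}.
  lower = (p₁ − p₀)/p₁ = 0.526 / 0.808 ≈ 0.6510
  upper = min{1, (1 − p₀)/p₁} = 0.718 / 0.808 ≈ 0.8886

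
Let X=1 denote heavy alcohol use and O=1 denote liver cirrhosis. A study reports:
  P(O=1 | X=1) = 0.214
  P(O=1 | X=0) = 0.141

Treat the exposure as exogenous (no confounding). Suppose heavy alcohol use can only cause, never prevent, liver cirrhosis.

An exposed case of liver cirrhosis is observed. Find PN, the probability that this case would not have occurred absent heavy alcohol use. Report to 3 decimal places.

PN ≈ 0.341

Let p₁ = 0.214, p₀ = 0.141.
Under exogeneity and monotonicity, PN = (p₁ − p₀) / p₁.
PN = (0.214 − 0.141) / 0.214 = 0.073 / 0.214 ≈ 0.3411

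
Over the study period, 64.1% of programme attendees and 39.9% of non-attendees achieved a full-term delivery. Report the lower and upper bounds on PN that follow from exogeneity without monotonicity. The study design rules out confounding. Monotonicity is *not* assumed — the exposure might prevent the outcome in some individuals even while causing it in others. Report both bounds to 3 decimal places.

0.378 ≤ PN ≤ 0.938

p₁ = 0.641, p₀ = 0.399.
Under exogeneity alone the bounds on PN are max{0,(p₁−p₀)/p₁} ≤ PN ≤ min{1,(1−p₀)/p₁}.
  lower = (p₁ − p₀)/p₁ = 0.242 / 0.641 ≈ 0.3775
  upper = min{1, (1 − p₀)/p₁} = 0.601 / 0.641 ≈ 0.9376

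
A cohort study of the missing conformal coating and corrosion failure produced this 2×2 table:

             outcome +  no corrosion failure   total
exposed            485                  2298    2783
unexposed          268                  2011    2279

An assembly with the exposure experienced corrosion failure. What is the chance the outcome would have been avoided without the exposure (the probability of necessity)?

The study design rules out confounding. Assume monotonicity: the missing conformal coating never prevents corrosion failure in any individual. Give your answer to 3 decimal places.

p₁ = P(outcome | exposed) = 485/2783 = 0.17427
p₀ = P(outcome | unexposed) = 268/2279 = 0.1176
Under exogeneity and monotonicity, PN = (p₁ − p₀)/p₁.
PN = (0.17427 − 0.1176) / 0.17427 ≈ 0.3252

PN ≈ 0.325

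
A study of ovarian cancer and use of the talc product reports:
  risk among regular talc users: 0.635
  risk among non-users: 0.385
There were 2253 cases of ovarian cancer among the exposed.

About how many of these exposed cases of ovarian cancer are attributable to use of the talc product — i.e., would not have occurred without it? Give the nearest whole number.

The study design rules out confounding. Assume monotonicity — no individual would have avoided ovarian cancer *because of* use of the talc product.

about 887 cases

Let p₁ = 0.635, p₀ = 0.385.
PN = (p₁ − p₀)/p₁ = (0.635 − 0.385) / 0.635 ≈ 0.39370.
Attributable cases ≈ PN × (exposed cases) = 0.39370 × 2253 ≈ 887.01.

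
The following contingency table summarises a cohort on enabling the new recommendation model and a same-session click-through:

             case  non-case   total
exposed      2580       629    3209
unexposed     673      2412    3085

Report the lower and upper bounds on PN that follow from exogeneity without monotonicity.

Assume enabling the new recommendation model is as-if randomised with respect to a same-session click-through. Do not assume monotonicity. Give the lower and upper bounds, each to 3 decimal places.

p₁ = P(outcome | exposed) = 2580/3209 = 0.80399
p₀ = P(outcome | unexposed) = 673/3085 = 0.21815
Under exogeneity alone the bounds on PN are max{0,(p₁−p₀)/p₁} ≤ PN ≤ min{1,(1−p₀)/p₁}.
  lower = (p₁ − p₀)/p₁ = 0.58584 / 0.80399 ≈ 0.7287
  upper = min{1, (1 − p₀)/p₁} = 0.78185 / 0.80399 ≈ 0.9725

0.729 ≤ PN ≤ 0.972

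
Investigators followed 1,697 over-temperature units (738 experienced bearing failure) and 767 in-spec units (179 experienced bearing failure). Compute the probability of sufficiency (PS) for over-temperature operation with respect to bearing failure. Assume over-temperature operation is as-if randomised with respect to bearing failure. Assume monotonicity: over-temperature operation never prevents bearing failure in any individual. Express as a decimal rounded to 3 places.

p₁ = P(outcome | exposed) = 738/1697 = 0.43489
p₀ = P(outcome | unexposed) = 179/767 = 0.23338
Under exogeneity and monotonicity, PS = (p₁ − p₀) / (1 − p₀).
PS = (0.43489 − 0.23338) / (1 − 0.23338) = 0.20151 / 0.76662 ≈ 0.2629

PS ≈ 0.263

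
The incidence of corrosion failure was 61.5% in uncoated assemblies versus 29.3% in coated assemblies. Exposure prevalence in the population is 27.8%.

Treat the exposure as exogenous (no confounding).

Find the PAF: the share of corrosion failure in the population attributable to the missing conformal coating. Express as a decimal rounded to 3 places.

p₁ = 0.615, p₀ = 0.293.
Overall risk P(Y=1) = π·p₁ + (1−π)·p₀ = 0.278×0.615 + 0.722×0.293 = 0.38252.
Under exogeneity, PAF = [P(Y=1) − p₀] / P(Y=1).
PAF = (0.38252 − 0.293) / 0.38252 ≈ 0.2340

PAF ≈ 0.234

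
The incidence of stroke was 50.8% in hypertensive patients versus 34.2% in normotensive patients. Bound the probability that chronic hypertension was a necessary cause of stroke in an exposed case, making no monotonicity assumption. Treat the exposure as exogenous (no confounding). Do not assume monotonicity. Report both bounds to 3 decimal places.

0.327 ≤ PN ≤ 1.000

p₁ = 0.508, p₀ = 0.342.
Under exogeneity alone the bounds on PN are max{0,(p₁−p₀)/p₁} ≤ PN ≤ min{1,(1−p₀)/p₁}.
  lower = (p₁ − p₀)/p₁ = 0.166 / 0.508 ≈ 0.3268
  upper = min{1, (1 − p₀)/p₁} = 0.658 / 0.508 ≈ 1.2953 → capped at 1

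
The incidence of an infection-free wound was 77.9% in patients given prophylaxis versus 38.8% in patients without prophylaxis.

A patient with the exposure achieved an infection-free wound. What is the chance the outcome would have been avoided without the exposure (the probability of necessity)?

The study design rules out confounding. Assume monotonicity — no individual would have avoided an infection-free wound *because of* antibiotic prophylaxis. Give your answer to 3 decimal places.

PN ≈ 0.502

p₁ = 0.779, p₀ = 0.388.
Under exogeneity and monotonicity, PN = (p₁ − p₀) / p₁.
PN = (0.779 − 0.388) / 0.779 = 0.391 / 0.779 ≈ 0.5019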